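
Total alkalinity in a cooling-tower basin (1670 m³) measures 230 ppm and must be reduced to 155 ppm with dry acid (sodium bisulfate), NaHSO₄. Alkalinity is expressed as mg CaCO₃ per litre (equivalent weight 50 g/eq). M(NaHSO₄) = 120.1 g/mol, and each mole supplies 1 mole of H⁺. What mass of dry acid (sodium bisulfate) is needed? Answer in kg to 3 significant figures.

Volume: 1670 m³ = 1,670,000 L.
Alkalinity to neutralize: (230 − 155) = 75 mg/L as CaCO₃ × 1,670,000 L = 125,200 g as CaCO₃.
Equivalents of H⁺ required: 125,200 ÷ 50 g/eq = 2505 eq = 2505 mol NaHSO₄.
Mass of NaHSO₄: 2505 × 120.1 = 300,900 g.

301 kg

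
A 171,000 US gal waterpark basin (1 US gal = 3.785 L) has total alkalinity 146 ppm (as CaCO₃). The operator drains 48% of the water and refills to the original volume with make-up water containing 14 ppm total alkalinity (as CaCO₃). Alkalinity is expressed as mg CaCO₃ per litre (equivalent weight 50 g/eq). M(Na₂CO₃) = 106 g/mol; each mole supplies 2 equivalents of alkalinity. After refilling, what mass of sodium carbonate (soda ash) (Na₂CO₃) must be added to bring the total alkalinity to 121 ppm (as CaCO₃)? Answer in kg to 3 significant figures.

26.3 kg

Volume: 171,000 US gal × 3.785 L/gal = 647,235 L.
After draining 48% and refilling: 146 × 0.52 + 14 × 0.48 = 82.64 ppm.
Deficit to target: 121 − 82.64 = 38.36 mg/L.
As CaCO₃: 38.36 mg/L × 647,235 L = 24,830 g; ÷ 50 g/eq ÷ 2 = 248.3 mol Na₂CO₃.
Mass: 248.3 × 106 = 26,320 g.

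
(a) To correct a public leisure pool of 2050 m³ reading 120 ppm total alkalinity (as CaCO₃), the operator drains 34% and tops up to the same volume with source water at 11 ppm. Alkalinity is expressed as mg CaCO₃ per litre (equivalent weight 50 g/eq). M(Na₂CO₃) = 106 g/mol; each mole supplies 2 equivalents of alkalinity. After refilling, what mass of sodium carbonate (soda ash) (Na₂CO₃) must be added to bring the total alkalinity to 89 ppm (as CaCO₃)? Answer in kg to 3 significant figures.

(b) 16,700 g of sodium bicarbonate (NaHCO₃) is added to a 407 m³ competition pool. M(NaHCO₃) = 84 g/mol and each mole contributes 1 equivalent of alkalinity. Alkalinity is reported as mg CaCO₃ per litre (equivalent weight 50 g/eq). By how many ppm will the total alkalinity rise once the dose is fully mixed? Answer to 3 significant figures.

(a) Volume: 2050 m³ = 2,050,000 L.
(a) After draining 34% and refilling: 120 × 0.66 + 11 × 0.34 = 82.94 ppm.
(a) Deficit to target: 89 − 82.94 = 6.06 mg/L.
(a) As CaCO₃: 6.06 mg/L × 2,050,000 L = 12,420 g; ÷ 50 g/eq ÷ 2 = 124.2 mol Na₂CO₃.
(a) Mass: 124.2 × 106 = 13,170 g.

(b) Volume: 407 m³ = 407,000 L.
(b) Moles of NaHCO₃: 16,700 g ÷ 84 g/mol = 198.8 mol → 198.8 eq of alkalinity.
(b) As CaCO₃: 198.8 eq × 50 g/eq = 9940 g.
(b) Rise: 9940 g / 407,000 L × 1000 = 24.42 mg/L.

(a) 13.2 kg; (b) 24.4 ppm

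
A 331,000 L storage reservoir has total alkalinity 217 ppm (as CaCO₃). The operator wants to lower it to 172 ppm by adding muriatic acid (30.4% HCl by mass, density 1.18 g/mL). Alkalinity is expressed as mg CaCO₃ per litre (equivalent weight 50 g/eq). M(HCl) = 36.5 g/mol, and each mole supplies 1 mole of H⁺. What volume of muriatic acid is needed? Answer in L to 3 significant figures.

30.3 L

Alkalinity to neutralize: (217 − 172) = 45 mg/L as CaCO₃ × 331,000 L = 14,900 g as CaCO₃.
Equivalents of H⁺ required: 14,900 ÷ 50 g/eq = 297.9 eq = 297.9 mol HCl.
Mass of HCl: 297.9 × 36.5 = 10,870 g.
Mass of 30.4% solution: 10,870 / 0.304 = 35,770 g.
Volume: 35,770 g ÷ 1.18 g/mL = 30,310 mL.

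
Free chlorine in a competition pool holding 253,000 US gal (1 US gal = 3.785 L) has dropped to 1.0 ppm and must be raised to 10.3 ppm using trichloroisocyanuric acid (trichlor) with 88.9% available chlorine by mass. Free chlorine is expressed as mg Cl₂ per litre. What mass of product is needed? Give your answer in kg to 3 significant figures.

10.0 kg

Volume: 253,000 US gal × 3.785 L/gal = 957,605 L.
Chlorine deficit: 10.3 − 1.0 = 9.3 ppm = 9.3 mg/L as Cl₂.
Cl₂ equivalent needed: 9.3 mg/L × 957,605 L = 8,906,000 mg = 8906 g.
Product at 88.9% available chlorine: 8906 / 0.889 = 10,020 g.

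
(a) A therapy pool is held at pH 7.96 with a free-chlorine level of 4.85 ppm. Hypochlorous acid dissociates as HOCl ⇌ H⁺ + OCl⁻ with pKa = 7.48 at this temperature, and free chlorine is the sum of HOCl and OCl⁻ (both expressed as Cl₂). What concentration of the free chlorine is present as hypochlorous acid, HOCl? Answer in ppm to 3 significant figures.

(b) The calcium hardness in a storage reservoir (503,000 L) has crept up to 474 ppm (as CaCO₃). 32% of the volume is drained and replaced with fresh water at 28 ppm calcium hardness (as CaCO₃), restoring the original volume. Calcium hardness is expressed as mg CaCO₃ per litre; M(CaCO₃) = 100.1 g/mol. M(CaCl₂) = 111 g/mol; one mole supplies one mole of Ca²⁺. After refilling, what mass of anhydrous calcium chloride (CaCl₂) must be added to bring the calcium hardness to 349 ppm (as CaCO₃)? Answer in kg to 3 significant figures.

(a) 1.21 ppm; (b) 9.88 kg

(a) [OCl⁻]/[HOCl] = 10^(pH − pKa) = 10^(7.96 − 7.48) = 10^0.48 = 3.02.
(a) Fraction as HOCl = 1 / (1 + 3.02) = 0.2488.
(a) HOCl = 0.2488 × 4.85 ppm = 1.206 ppm.

(b) After draining 32% and refilling: 474 × 0.68 + 28 × 0.32 = 331.28 ppm.
(b) Deficit to target: 349 − 331.28 = 17.72 mg/L.
(b) As CaCO₃: 17.72 mg/L × 503,000 L = 8913 g; ÷ 100.1 = 89.04 mol Ca²⁺.
(b) Mass: 89.04 × 111 = 9884 g.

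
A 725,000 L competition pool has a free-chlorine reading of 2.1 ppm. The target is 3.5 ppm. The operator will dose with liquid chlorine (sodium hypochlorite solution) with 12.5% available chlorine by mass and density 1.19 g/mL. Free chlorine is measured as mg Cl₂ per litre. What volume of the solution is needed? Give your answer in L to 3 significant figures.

Chlorine deficit: 3.5 − 2.1 = 1.4 ppm = 1.4 mg/L as Cl₂.
Cl₂ equivalent needed: 1.4 mg/L × 725,000 L = 1,015,000 mg = 1015 g.
Product at 12.5% available chlorine: 1015 / 0.125 = 8120 g.
Volume at density 1.19 g/mL: 8120 g ÷ 1.19 g/mL = 6824 mL.

6.82 L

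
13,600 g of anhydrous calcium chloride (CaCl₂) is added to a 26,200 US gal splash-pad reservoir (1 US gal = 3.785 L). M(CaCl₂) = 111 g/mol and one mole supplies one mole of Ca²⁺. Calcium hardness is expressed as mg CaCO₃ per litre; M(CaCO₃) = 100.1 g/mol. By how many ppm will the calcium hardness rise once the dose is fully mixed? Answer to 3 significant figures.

124 ppm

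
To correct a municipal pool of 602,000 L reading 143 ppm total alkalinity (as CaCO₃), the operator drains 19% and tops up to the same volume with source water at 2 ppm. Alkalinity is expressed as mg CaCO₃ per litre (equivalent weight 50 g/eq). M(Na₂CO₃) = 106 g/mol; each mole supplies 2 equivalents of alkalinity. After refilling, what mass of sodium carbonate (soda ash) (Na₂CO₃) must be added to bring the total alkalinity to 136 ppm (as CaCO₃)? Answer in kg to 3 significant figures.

12.6 kg

After draining 19% and refilling: 143 × 0.81 + 2 × 0.19 = 116.21 ppm.
Deficit to target: 136 − 116.21 = 19.79 mg/L.
As CaCO₃: 19.79 mg/L × 602,000 L = 11,910 g; ÷ 50 g/eq ÷ 2 = 119.1 mol Na₂CO₃.
Mass: 119.1 × 106 = 12,630 g.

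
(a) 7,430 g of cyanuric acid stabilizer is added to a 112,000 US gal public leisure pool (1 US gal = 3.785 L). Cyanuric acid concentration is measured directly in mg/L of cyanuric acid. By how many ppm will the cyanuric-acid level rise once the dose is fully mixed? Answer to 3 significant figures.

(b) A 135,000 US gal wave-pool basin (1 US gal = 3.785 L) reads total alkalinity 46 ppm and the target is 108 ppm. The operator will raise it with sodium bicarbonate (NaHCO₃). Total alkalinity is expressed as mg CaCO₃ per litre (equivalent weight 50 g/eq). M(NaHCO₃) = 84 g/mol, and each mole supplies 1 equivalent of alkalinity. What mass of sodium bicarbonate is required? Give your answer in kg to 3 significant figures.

(a) Volume: 112,000 US gal × 3.785 L/gal = 423,920 L.
(a) Rise: 7,430 g / 423,920 L × 1000 = 17.53 mg/L.

(b) Volume: 135,000 US gal × 3.785 L/gal = 510,975 L.
(b) Alkalinity to add: (108 − 46) = 62 mg/L as CaCO₃ × 510,975 L = 31,680 g as CaCO₃.
(b) Equivalents: 31,680 g ÷ 50 g/eq = 633.6 eq.
(b) NaHCO₃ supplies 1 eq per mole → 633.6 mol.
(b) Mass: 633.6 mol × 84 g/mol = 53,220 g.

(a) 17.5 ppm; (b) 53.2 kg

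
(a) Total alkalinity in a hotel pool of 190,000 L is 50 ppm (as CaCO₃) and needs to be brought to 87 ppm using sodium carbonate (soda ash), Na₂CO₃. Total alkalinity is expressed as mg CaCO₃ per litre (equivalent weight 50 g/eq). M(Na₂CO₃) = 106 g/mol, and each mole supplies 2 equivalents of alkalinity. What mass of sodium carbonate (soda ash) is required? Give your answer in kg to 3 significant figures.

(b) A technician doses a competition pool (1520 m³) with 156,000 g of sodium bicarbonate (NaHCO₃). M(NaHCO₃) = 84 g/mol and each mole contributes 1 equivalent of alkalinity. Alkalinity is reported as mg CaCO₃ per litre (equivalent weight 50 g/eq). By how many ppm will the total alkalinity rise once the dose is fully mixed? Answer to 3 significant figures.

(a) Alkalinity to add: (87 − 50) = 37 mg/L as CaCO₃ × 190,000 L = 7030 g as CaCO₃.
(a) Equivalents: 7030 g ÷ 50 g/eq = 140.6 eq.
(a) Each mole of Na₂CO₃ supplies 2 eq, so 140.6 / 2 = 70.3 mol.
(a) Mass: 70.3 mol × 106 g/mol = 7452 g.

(b) Volume: 1520 m³ = 1,520,000 L.
(b) Moles of NaHCO₃: 156,000 g ÷ 84 g/mol = 1857 mol → 1857 eq of alkalinity.
(b) As CaCO₃: 1857 eq × 50 g/eq = 92,860 g.
(b) Rise: 92,860 g / 1,520,000 L × 1000 = 61.09 mg/L.

(a) 7.45 kg; (b) 61.1 ppm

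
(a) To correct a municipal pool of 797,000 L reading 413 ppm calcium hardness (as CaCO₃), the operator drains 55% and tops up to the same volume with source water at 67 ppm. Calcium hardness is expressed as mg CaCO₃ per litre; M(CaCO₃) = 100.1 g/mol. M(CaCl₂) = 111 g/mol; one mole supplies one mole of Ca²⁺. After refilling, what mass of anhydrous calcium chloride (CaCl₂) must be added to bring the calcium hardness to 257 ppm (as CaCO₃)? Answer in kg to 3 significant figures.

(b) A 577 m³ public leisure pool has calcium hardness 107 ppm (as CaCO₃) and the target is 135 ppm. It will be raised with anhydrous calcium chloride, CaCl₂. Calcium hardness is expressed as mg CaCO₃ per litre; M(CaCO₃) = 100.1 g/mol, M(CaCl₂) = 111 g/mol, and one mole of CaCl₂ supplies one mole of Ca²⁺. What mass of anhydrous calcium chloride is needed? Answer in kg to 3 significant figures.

(a) After draining 55% and refilling: 413 × 0.45 + 67 × 0.55 = 222.7 ppm.
(a) Deficit to target: 257 − 222.7 = 34.3 mg/L.
(a) As CaCO₃: 34.3 mg/L × 797,000 L = 27,340 g; ÷ 100.1 = 273.1 mol Ca²⁺.
(a) Mass: 273.1 × 111 = 30,310 g.

(b) Volume: 577 m³ = 577,000 L.
(b) Hardness to add: (135 − 107) = 28 mg/L as CaCO₃ × 577,000 L = 16,160 g as CaCO₃.
(b) Moles of Ca²⁺ (1 mol Ca²⁺ ≡ 1 mol CaCO₃): 16,160 / 100.1 g/mol = 161.4 mol.
(b) Mass of CaCl₂: 161.4 × 111 = 17,920 g.

(a) 30.3 kg; (b) 17.9 kg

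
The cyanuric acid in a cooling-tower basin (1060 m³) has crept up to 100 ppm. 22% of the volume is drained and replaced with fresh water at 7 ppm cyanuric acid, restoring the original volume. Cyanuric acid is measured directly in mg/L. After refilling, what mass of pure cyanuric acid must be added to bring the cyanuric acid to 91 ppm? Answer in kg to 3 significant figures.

12.1 kg

Volume: 1060 m³ = 1,060,000 L.
After draining 22% and refilling: 100 × 0.78 + 7 × 0.22 = 79.54 ppm.
Deficit to target: 91 − 79.54 = 11.46 mg/L.
Mass: 11.46 mg/L × 1,060,000 L = 12,150 g cyanuric acid.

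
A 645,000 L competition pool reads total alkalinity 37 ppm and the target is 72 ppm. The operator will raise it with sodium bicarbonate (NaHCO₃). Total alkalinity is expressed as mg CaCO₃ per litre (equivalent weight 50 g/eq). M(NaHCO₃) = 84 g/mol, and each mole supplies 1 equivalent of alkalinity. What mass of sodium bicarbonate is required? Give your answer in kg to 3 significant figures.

37.9 kg

Alkalinity to add: (72 − 37) = 35 mg/L as CaCO₃ × 645,000 L = 22,580 g as CaCO₃.
Equivalents: 22,580 g ÷ 50 g/eq = 451.5 eq.
NaHCO₃ supplies 1 eq per mole → 451.5 mol.
Mass: 451.5 mol × 84 g/mol = 37,930 g.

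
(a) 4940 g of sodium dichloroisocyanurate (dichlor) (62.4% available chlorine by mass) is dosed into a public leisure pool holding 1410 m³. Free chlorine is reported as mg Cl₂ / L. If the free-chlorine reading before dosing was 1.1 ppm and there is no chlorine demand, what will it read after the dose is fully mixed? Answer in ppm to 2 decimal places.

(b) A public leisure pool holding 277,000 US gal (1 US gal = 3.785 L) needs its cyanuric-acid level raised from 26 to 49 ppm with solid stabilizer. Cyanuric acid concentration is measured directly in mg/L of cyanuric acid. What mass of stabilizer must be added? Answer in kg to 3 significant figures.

(a) 3.29 ppm; (b) 24.1 kg

(a) Volume: 1410 m³ = 1,410,000 L.
(a) Available chlorine delivered: 4940 g × 0.624 = 3083 g as Cl₂.
(a) Concentration rise: 3083 g / 1,410,000 L = 2.186 mg/L = 2.19 ppm.
(a) Final FC: 1.1 + 2.19 = 3.29 ppm.

(b) Volume: 277,000 US gal × 3.785 L/gal = 1,048,445 L.
(b) CYA to add: (49 − 26) = 23 mg/L × 1,048,445 L = 24,110 g cyanuric acid.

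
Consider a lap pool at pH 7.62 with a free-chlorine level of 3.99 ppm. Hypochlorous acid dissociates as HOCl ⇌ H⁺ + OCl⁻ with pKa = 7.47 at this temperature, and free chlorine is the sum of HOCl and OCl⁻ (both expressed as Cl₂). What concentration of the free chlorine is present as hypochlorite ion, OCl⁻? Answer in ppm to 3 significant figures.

2.34 ppm

[OCl⁻]/[HOCl] = 10^(pH − pKa) = 10^(7.62 − 7.47) = 10^0.15 = 1.413.
Fraction as HOCl = 1 / (1 + 1.413) = 0.4145.
OCl⁻ = (1 − 0.4145) × 3.99 ppm = 2.336 ppm.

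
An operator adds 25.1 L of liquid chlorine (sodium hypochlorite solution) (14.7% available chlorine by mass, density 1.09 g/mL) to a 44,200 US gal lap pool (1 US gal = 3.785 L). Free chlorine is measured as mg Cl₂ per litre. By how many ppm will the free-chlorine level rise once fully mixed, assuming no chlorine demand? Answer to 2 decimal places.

24.04 ppm

Volume: 44,200 US gal × 3.785 L/gal = 167,297 L.
Mass of solution: 25.1 L × 1000 mL/L × 1.09 g/mL = 27,360 g.
Available chlorine delivered: 27,360 g × 0.147 = 4022 g as Cl₂.
Concentration rise: 4022 g / 167,297 L = 24.04 mg/L = 24.04 ppm.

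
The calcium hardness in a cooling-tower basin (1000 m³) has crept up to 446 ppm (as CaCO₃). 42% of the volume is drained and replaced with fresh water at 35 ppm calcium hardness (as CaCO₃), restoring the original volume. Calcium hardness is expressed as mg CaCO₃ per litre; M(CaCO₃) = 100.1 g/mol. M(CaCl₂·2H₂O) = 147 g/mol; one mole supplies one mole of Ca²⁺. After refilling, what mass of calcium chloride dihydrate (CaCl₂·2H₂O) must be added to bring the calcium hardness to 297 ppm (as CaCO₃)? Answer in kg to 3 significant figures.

Volume: 1000 m³ = 1,000,000 L.
After draining 42% and refilling: 446 × 0.58 + 35 × 0.42 = 273.38 ppm.
Deficit to target: 297 − 273.38 = 23.62 mg/L.
As CaCO₃: 23.62 mg/L × 1,000,000 L = 23,620 g; ÷ 100.1 = 236 mol Ca²⁺.
Mass: 236 × 147 = 34,690 g.

34.7 kg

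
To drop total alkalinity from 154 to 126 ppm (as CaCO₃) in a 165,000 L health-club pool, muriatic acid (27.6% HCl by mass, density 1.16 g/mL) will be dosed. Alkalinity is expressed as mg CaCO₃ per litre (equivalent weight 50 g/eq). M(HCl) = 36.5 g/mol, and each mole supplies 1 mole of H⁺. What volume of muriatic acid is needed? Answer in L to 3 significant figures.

10.5 L

Alkalinity to neutralize: (154 − 126) = 28 mg/L as CaCO₃ × 165,000 L = 4620 g as CaCO₃.
Equivalents of H⁺ required: 4620 ÷ 50 g/eq = 92.4 eq = 92.4 mol HCl.
Mass of HCl: 92.4 × 36.5 = 3373 g.
Mass of 27.6% solution: 3373 / 0.276 = 12,220 g.
Volume: 12,220 g ÷ 1.16 g/mL = 10,530 mL.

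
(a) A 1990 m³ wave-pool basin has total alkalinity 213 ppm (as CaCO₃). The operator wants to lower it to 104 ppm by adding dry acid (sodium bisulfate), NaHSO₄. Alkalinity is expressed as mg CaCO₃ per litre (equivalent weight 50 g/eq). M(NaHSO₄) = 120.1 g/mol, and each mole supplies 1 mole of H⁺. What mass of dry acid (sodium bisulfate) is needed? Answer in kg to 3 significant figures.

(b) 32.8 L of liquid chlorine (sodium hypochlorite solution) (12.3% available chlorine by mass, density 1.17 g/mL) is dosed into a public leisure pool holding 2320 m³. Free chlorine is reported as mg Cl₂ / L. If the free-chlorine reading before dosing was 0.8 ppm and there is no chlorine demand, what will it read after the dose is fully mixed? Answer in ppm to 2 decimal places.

(a) 521 kg; (b) 2.83 ppm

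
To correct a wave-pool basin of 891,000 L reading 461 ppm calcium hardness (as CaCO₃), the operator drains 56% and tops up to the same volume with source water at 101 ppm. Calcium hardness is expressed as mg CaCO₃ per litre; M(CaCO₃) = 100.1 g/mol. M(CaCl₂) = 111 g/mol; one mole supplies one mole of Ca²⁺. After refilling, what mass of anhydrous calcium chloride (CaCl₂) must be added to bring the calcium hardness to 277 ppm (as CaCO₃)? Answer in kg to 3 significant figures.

17.4 kg

After draining 56% and refilling: 461 × 0.44 + 101 × 0.56 = 259.4 ppm.
Deficit to target: 277 − 259.4 = 17.6 mg/L.
As CaCO₃: 17.6 mg/L × 891,000 L = 15,680 g; ÷ 100.1 = 156.7 mol Ca²⁺.
Mass: 156.7 × 111 = 17,390 g.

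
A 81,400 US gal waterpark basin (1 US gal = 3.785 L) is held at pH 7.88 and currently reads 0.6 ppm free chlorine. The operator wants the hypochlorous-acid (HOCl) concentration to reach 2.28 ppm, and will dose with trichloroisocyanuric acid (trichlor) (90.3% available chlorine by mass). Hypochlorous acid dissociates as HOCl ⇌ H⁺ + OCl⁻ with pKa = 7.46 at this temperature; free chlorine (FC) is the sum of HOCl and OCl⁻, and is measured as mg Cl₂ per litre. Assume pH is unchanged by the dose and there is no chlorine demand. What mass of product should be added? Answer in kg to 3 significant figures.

Volume: 81,400 US gal × 3.785 L/gal = 308,099 L.
[OCl⁻]/[HOCl] = 10^(pH − pKa) = 10^(7.88 − 7.46) = 2.63; fraction as HOCl = 1/(1 + 2.63) = 0.2755.
Free chlorine required for 2.28 ppm HOCl: 2.28 / 0.2755 = 8.277 ppm.
FC to add: 8.277 − 0.6 = 7.677 mg/L as Cl₂.
Cl₂ equivalent: 7.677 mg/L × 308,099 L = 2365 g.
Product at 90.3% available Cl: 2365 / 0.903 = 2619 g.

2.62 kg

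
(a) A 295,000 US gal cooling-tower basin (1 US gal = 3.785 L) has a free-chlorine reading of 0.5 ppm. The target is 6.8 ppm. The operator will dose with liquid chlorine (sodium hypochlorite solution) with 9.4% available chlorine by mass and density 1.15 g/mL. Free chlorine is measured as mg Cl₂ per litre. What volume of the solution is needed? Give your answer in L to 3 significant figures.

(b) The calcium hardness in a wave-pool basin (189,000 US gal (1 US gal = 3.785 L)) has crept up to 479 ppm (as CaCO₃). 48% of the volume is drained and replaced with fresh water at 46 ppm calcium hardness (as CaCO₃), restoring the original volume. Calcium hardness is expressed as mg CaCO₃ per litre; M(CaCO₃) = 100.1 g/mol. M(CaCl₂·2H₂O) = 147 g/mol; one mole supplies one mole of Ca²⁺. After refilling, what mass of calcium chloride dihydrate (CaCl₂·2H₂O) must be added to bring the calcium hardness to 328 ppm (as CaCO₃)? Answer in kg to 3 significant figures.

(a) 65.1 L; (b) 59.7 kg

(a) Volume: 295,000 US gal × 3.785 L/gal = 1,116,575 L.
(a) Chlorine deficit: 6.8 − 0.5 = 6.3 ppm = 6.3 mg/L as Cl₂.
(a) Cl₂ equivalent needed: 6.3 mg/L × 1,116,575 L = 7,034,000 mg = 7034 g.
(a) Product at 9.4% available chlorine: 7034 / 0.094 = 74,830 g.
(a) Volume at density 1.15 g/mL: 74,830 g ÷ 1.15 g/mL = 65,070 mL.

(b) Volume: 189,000 US gal × 3.785 L/gal = 715,365 L.
(b) After draining 48% and refilling: 479 × 0.52 + 46 × 0.48 = 271.16 ppm.
(b) Deficit to target: 328 − 271.16 = 56.84 mg/L.
(b) As CaCO₃: 56.84 mg/L × 715,365 L = 40,660 g; ÷ 100.1 = 406.2 mol Ca²⁺.
(b) Mass: 406.2 × 147 = 59,710 g.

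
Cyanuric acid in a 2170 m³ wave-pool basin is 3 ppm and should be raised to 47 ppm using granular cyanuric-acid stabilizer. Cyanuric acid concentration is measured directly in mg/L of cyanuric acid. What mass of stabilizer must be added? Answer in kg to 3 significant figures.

95.5 kg

Volume: 2170 m³ = 2,170,000 L.
CYA to add: (47 − 3) = 44 mg/L × 2,170,000 L = 95,480 g cyanuric acid.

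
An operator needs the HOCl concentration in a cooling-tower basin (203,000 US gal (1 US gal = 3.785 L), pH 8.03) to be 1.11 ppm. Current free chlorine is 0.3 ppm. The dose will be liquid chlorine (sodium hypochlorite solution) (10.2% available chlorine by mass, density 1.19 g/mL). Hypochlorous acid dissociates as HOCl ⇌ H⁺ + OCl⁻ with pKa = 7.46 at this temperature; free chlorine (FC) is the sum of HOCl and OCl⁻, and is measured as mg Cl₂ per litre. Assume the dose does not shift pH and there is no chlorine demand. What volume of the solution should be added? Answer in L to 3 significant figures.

31.2 L

Volume: 203,000 US gal × 3.785 L/gal = 768,355 L.
[OCl⁻]/[HOCl] = 10^(pH − pKa) = 10^(8.03 − 7.46) = 3.715; fraction as HOCl = 1/(1 + 3.715) = 0.2121.
Free chlorine required for 1.11 ppm HOCl: 1.11 / 0.2121 = 5.234 ppm.
FC to add: 5.234 − 0.3 = 4.934 mg/L as Cl₂.
Cl₂ equivalent: 4.934 mg/L × 768,355 L = 3791 g.
Product at 10.2% available Cl: 3791 / 0.102 = 37,170 g.
Volume: 37,170 g ÷ 1.19 g/mL = 31,230 mL.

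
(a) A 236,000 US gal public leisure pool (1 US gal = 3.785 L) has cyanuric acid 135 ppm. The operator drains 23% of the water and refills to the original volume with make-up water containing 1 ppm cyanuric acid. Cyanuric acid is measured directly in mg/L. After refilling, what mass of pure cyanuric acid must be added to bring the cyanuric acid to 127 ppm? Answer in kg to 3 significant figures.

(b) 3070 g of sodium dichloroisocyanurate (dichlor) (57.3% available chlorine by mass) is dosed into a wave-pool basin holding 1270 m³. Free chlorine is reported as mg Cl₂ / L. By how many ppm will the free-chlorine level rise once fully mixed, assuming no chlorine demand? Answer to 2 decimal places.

(a) 20.4 kg; (b) 1.39 ppm

(a) Volume: 236,000 US gal × 3.785 L/gal = 893,260 L.
(a) After draining 23% and refilling: 135 × 0.77 + 1 × 0.23 = 104.18 ppm.
(a) Deficit to target: 127 − 104.18 = 22.82 mg/L.
(a) Mass: 22.82 mg/L × 893,260 L = 20,380 g cyanuric acid.

(b) Volume: 1270 m³ = 1,270,000 L.
(b) Available chlorine delivered: 3070 g × 0.573 = 1759 g as Cl₂.
(b) Concentration rise: 1759 g / 1,270,000 L = 1.385 mg/L = 1.39 ppm.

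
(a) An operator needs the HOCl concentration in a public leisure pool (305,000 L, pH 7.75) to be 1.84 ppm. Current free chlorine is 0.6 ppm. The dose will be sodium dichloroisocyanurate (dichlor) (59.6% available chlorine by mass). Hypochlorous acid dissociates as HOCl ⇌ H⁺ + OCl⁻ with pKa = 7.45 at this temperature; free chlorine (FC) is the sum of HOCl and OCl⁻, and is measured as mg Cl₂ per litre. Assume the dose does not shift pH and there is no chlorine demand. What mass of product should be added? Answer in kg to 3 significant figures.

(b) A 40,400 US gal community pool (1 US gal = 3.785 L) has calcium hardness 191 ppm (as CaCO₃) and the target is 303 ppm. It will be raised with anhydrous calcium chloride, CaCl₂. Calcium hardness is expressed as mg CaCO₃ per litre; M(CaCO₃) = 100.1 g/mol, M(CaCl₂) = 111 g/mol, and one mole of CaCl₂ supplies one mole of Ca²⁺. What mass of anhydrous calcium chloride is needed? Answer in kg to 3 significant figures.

(a) [OCl⁻]/[HOCl] = 10^(pH − pKa) = 10^(7.75 − 7.45) = 1.995; fraction as HOCl = 1/(1 + 1.995) = 0.3339.
(a) Free chlorine required for 1.84 ppm HOCl: 1.84 / 0.3339 = 5.511 ppm.
(a) FC to add: 5.511 − 0.6 = 4.911 mg/L as Cl₂.
(a) Cl₂ equivalent: 4.911 mg/L × 305,000 L = 1498 g.
(a) Product at 59.6% available Cl: 1498 / 0.596 = 2513 g.

(b) Volume: 40,400 US gal × 3.785 L/gal = 152,914 L.
(b) Hardness to add: (303 − 191) = 112 mg/L as CaCO₃ × 152,914 L = 17,130 g as CaCO₃.
(b) Moles of Ca²⁺ (1 mol Ca²⁺ ≡ 1 mol CaCO₃): 17,130 / 100.1 g/mol = 171.1 mol.
(b) Mass of CaCl₂: 171.1 × 111 = 18,990 g.

(a) 2.51 kg; (b) 19.0 kg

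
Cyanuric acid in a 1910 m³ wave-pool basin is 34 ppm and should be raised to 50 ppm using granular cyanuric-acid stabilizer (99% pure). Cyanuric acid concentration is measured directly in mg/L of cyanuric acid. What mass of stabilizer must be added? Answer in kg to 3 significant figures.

Volume: 1910 m³ = 1,910,000 L.
CYA to add: (50 − 34) = 16 mg/L × 1,910,000 L = 30,560 g cyanuric acid.
At 99% purity: 30,560 / 0.99 = 30,870 g product.

30.9 kg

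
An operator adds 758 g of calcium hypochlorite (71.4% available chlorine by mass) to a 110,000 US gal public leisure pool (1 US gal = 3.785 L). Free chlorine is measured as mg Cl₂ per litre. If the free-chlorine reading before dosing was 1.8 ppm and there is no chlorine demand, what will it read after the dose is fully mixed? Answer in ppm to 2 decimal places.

Volume: 110,000 US gal × 3.785 L/gal = 416,350 L.
Available chlorine delivered: 758 g × 0.714 = 541.2 g as Cl₂.
Concentration rise: 541.2 g / 416,350 L = 1.3 mg/L = 1.30 ppm.
Final FC: 1.8 + 1.30 = 3.10 ppm.

3.10 ppm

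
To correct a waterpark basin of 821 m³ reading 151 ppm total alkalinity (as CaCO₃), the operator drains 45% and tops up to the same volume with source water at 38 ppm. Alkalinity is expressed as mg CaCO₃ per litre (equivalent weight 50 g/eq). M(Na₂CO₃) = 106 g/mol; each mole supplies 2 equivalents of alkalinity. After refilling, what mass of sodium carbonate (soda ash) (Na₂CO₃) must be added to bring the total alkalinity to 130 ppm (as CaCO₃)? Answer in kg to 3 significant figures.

Volume: 821 m³ = 821,000 L.
After draining 45% and refilling: 151 × 0.55 + 38 × 0.45 = 100.15 ppm.
Deficit to target: 130 − 100.15 = 29.85 mg/L.
As CaCO₃: 29.85 mg/L × 821,000 L = 24,510 g; ÷ 50 g/eq ÷ 2 = 245.1 mol Na₂CO₃.
Mass: 245.1 × 106 = 25,980 g.

26.0 kg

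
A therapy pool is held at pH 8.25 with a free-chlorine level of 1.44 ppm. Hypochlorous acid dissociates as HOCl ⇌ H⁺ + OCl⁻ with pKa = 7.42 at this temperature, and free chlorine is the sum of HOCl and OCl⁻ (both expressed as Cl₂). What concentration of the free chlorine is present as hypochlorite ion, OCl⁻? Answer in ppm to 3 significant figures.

1.25 ppm

[OCl⁻]/[HOCl] = 10^(pH − pKa) = 10^(8.25 − 7.42) = 10^0.83 = 6.761.
Fraction as HOCl = 1 / (1 + 6.761) = 0.1289.
OCl⁻ = (1 − 0.1289) × 1.44 ppm = 1.254 ppm.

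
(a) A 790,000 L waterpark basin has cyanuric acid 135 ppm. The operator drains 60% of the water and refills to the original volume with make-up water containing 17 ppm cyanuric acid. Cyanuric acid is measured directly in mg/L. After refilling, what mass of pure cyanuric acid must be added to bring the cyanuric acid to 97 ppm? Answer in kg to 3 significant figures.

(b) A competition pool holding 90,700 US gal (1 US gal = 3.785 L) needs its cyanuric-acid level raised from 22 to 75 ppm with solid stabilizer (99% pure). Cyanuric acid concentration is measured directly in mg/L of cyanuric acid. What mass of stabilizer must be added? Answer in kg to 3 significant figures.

(a) 25.9 kg; (b) 18.4 kg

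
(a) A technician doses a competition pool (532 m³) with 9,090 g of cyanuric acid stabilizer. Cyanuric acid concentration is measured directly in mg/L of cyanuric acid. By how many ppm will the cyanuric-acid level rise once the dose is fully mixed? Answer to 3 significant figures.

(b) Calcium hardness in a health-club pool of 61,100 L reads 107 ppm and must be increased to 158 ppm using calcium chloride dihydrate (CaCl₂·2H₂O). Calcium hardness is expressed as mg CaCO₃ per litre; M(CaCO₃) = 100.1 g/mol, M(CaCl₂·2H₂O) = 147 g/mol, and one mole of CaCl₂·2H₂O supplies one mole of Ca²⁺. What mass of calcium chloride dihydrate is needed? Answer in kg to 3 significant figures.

(a) 17.1 ppm; (b) 4.58 kg

(a) Volume: 532 m³ = 532,000 L.
(a) Rise: 9,090 g / 532,000 L × 1000 = 17.09 mg/L.

(b) Hardness to add: (158 − 107) = 51 mg/L as CaCO₃ × 61,100 L = 3116 g as CaCO₃.
(b) Moles of Ca²⁺ (1 mol Ca²⁺ ≡ 1 mol CaCO₃): 3116 / 100.1 g/mol = 31.13 mol.
(b) Mass of CaCl₂·2H₂O: 31.13 × 147 = 4576 g.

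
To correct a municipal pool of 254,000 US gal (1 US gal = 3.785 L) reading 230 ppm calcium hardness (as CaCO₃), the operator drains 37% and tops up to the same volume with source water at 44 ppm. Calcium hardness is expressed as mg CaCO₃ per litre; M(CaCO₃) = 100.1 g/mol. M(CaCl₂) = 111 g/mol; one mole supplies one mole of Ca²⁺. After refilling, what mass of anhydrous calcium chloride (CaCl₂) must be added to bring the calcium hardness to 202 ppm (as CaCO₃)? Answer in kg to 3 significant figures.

43.5 kg

Volume: 254,000 US gal × 3.785 L/gal = 961,390 L.
After draining 37% and refilling: 230 × 0.63 + 44 × 0.37 = 161.18 ppm.
Deficit to target: 202 − 161.18 = 40.82 mg/L.
As CaCO₃: 40.82 mg/L × 961,390 L = 39,240 g; ÷ 100.1 = 392 mol Ca²⁺.
Mass: 392 × 111 = 43,520 g.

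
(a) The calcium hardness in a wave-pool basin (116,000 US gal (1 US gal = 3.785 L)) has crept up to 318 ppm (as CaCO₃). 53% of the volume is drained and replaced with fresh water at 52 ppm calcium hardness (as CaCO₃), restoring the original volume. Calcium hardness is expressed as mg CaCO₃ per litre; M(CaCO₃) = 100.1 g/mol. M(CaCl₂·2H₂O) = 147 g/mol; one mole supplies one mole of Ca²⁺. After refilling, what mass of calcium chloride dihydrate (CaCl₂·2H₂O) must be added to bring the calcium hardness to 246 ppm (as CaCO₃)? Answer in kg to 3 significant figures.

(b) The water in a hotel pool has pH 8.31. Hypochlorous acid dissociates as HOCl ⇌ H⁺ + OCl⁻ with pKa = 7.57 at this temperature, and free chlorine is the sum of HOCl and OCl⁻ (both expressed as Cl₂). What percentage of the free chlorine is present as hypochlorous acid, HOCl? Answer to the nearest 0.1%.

(a) Volume: 116,000 US gal × 3.785 L/gal = 439,060 L.
(a) After draining 53% and refilling: 318 × 0.47 + 52 × 0.53 = 177.02 ppm.
(a) Deficit to target: 246 − 177.02 = 68.98 mg/L.
(a) As CaCO₃: 68.98 mg/L × 439,060 L = 30,290 g; ÷ 100.1 = 302.6 mol Ca²⁺.
(a) Mass: 302.6 × 147 = 44,480 g.

(b) [OCl⁻]/[HOCl] = 10^(pH − pKa) = 10^(8.31 − 7.57) = 10^0.74 = 5.495.
(b) Fraction as HOCl = 1 / (1 + 5.495) = 0.154.

(a) 44.5 kg; (b) 15.4%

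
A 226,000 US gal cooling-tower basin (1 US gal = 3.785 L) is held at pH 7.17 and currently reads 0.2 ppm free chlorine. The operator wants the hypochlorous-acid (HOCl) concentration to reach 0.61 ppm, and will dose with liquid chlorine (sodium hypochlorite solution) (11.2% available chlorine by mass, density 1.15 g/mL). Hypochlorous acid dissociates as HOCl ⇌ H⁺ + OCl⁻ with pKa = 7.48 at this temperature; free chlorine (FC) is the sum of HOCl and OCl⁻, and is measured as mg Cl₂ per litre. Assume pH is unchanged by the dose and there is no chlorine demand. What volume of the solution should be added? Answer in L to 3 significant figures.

Volume: 226,000 US gal × 3.785 L/gal = 855,410 L.
[OCl⁻]/[HOCl] = 10^(pH − pKa) = 10^(7.17 − 7.48) = 0.4898; fraction as HOCl = 1/(1 + 0.4898) = 0.6712.
Free chlorine required for 0.61 ppm HOCl: 0.61 / 0.6712 = 0.9088 ppm.
FC to add: 0.9088 − 0.2 = 0.7088 mg/L as Cl₂.
Cl₂ equivalent: 0.7088 mg/L × 855,410 L = 606.3 g.
Product at 11.2% available Cl: 606.3 / 0.112 = 5413 g.
Volume: 5413 g ÷ 1.15 g/mL = 4707 mL.

4.71 L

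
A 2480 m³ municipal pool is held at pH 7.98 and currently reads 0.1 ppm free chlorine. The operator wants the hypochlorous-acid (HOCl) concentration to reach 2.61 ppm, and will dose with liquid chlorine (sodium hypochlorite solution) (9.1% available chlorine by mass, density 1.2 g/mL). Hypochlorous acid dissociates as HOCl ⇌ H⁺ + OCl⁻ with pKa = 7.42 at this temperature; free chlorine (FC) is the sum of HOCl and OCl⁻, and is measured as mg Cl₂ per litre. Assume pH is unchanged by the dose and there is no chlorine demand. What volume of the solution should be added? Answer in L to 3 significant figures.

Volume: 2480 m³ = 2,480,000 L.
[OCl⁻]/[HOCl] = 10^(pH − pKa) = 10^(7.98 − 7.42) = 3.631; fraction as HOCl = 1/(1 + 3.631) = 0.2159.
Free chlorine required for 2.61 ppm HOCl: 2.61 / 0.2159 = 12.09 ppm.
FC to add: 12.09 − 0.1 = 11.99 mg/L as Cl₂.
Cl₂ equivalent: 11.99 mg/L × 2,480,000 L = 29,730 g.
Product at 9.1% available Cl: 29,730 / 0.091 = 326,700 g.
Volume: 326,700 g ÷ 1.2 g/mL = 272,200 mL.

272 L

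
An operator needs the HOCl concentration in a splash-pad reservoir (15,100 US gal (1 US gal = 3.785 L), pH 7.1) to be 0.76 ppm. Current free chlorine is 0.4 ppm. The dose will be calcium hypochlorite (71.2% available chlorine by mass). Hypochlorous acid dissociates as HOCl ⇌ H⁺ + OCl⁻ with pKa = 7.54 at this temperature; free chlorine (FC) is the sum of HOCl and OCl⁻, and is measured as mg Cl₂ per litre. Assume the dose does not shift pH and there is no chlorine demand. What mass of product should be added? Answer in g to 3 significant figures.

51.0 g

Volume: 15,100 US gal × 3.785 L/gal = 57,154 L.
[OCl⁻]/[HOCl] = 10^(pH − pKa) = 10^(7.1 − 7.54) = 0.3631; fraction as HOCl = 1/(1 + 0.3631) = 0.7336.
Free chlorine required for 0.76 ppm HOCl: 0.76 / 0.7336 = 1.036 ppm.
FC to add: 1.036 − 0.4 = 0.6359 mg/L as Cl₂.
Cl₂ equivalent: 0.6359 mg/L × 57,154 L = 36.35 g.
Product at 71.2% available Cl: 36.35 / 0.712 = 51.05 g.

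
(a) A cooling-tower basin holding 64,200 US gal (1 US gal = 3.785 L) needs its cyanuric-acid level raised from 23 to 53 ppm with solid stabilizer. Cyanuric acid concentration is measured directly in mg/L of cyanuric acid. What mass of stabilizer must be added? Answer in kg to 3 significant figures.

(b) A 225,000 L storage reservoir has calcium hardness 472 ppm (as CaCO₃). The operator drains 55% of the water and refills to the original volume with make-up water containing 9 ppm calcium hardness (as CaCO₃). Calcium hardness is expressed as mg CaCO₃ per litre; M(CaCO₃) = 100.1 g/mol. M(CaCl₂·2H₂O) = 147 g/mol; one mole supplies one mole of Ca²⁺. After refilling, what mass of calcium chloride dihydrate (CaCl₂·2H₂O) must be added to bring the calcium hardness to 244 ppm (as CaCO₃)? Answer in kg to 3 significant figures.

(a) Volume: 64,200 US gal × 3.785 L/gal = 242,997 L.
(a) CYA to add: (53 − 23) = 30 mg/L × 242,997 L = 7290 g cyanuric acid.

(b) After draining 55% and refilling: 472 × 0.45 + 9 × 0.55 = 217.35 ppm.
(b) Deficit to target: 244 − 217.35 = 26.65 mg/L.
(b) As CaCO₃: 26.65 mg/L × 225,000 L = 5996 g; ÷ 100.1 = 59.9 mol Ca²⁺.
(b) Mass: 59.9 × 147 = 8806 g.

(a) 7.29 kg; (b) 8.81 kg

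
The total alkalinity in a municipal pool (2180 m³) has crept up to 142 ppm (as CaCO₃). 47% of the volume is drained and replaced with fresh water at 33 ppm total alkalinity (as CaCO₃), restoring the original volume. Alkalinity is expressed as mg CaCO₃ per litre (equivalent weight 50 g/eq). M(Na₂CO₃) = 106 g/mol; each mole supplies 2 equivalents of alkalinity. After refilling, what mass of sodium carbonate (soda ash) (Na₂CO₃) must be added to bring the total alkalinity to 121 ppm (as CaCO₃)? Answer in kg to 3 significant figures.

69.9 kg

Volume: 2180 m³ = 2,180,000 L.
After draining 47% and refilling: 142 × 0.53 + 33 × 0.47 = 90.77 ppm.
Deficit to target: 121 − 90.77 = 30.23 mg/L.
As CaCO₃: 30.23 mg/L × 2,180,000 L = 65,900 g; ÷ 50 g/eq ÷ 2 = 659 mol Na₂CO₃.
Mass: 659 × 106 = 69,860 g.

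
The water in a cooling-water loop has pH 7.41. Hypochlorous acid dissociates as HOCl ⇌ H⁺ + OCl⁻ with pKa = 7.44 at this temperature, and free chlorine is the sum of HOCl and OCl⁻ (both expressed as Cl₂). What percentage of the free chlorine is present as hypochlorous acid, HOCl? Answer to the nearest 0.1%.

[OCl⁻]/[HOCl] = 10^(pH − pKa) = 10^(7.41 − 7.44) = 10^-0.03 = 0.9333.
Fraction as HOCl = 1 / (1 + 0.9333) = 0.5173.

51.7%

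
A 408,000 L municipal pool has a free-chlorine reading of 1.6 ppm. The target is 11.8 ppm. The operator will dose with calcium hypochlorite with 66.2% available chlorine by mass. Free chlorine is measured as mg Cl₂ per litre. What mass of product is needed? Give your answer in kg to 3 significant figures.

6.29 kg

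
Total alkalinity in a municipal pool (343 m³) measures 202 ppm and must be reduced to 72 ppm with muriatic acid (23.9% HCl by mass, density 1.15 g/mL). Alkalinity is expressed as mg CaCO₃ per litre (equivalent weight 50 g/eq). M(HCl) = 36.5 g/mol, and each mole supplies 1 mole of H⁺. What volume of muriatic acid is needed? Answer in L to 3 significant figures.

118 L

Volume: 343 m³ = 343,000 L.
Alkalinity to neutralize: (202 − 72) = 130 mg/L as CaCO₃ × 343,000 L = 44,590 g as CaCO₃.
Equivalents of H⁺ required: 44,590 ÷ 50 g/eq = 891.8 eq = 891.8 mol HCl.
Mass of HCl: 891.8 × 36.5 = 32,550 g.
Mass of 23.9% solution: 32,550 / 0.239 = 136,200 g.
Volume: 136,200 g ÷ 1.15 g/mL = 118,400 mL.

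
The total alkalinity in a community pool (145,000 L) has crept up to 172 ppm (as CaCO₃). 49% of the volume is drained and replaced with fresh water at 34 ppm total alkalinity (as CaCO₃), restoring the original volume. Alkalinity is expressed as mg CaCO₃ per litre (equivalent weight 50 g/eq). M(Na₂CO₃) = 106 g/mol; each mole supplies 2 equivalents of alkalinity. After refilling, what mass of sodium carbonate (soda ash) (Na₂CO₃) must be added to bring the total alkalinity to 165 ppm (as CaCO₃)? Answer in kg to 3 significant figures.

9.32 kg

After draining 49% and refilling: 172 × 0.51 + 34 × 0.49 = 104.38 ppm.
Deficit to target: 165 − 104.38 = 60.62 mg/L.
As CaCO₃: 60.62 mg/L × 145,000 L = 8790 g; ÷ 50 g/eq ÷ 2 = 87.9 mol Na₂CO₃.
Mass: 87.9 × 106 = 9317 g.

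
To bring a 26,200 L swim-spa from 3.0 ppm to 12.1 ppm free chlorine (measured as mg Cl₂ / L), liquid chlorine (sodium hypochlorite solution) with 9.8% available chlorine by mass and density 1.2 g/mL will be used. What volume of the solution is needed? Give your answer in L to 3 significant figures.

Chlorine deficit: 12.1 − 3.0 = 9.1 ppm = 9.1 mg/L as Cl₂.
Cl₂ equivalent needed: 9.1 mg/L × 26,200 L = 238,400 mg = 238.4 g.
Product at 9.8% available chlorine: 238.4 / 0.098 = 2433 g.
Volume at density 1.2 g/mL: 2433 g ÷ 1.2 g/mL = 2027 mL.

2.03 L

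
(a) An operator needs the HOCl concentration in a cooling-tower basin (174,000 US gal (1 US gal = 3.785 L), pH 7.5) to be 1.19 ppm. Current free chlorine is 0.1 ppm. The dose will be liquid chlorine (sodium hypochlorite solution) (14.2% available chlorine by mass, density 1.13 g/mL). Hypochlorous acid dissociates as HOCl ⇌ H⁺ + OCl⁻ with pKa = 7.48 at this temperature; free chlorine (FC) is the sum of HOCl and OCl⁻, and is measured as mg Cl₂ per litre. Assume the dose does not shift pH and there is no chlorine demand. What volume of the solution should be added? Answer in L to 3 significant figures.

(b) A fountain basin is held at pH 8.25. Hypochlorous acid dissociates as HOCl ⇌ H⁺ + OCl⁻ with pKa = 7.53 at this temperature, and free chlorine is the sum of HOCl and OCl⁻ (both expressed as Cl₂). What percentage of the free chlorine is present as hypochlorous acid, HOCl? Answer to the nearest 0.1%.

(a) Volume: 174,000 US gal × 3.785 L/gal = 658,590 L.
(a) [OCl⁻]/[HOCl] = 10^(pH − pKa) = 10^(7.5 − 7.48) = 1.047; fraction as HOCl = 1/(1 + 1.047) = 0.4885.
(a) Free chlorine required for 1.19 ppm HOCl: 1.19 / 0.4885 = 2.436 ppm.
(a) FC to add: 2.436 − 0.1 = 2.336 mg/L as Cl₂.
(a) Cl₂ equivalent: 2.336 mg/L × 658,590 L = 1539 g.
(a) Product at 14.2% available Cl: 1539 / 0.142 = 10,830 g.
(a) Volume: 10,830 g ÷ 1.13 g/mL = 9588 mL.

(b) [OCl⁻]/[HOCl] = 10^(pH − pKa) = 10^(8.25 − 7.53) = 10^0.72 = 5.248.
(b) Fraction as HOCl = 1 / (1 + 5.248) = 0.16.

(a) 9.59 L; (b) 16.0%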